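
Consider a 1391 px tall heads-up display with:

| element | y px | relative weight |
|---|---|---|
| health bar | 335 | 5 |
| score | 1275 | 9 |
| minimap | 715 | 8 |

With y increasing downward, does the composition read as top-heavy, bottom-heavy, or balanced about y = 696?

bottom-heavy

Weights sum to 5 + 9 + 8 = 22.
Σw·y = 5·335 + 9·1275 + 8·715 = 18870, so ȳ = 18870/22 ≈ 857.73.
Since 857.7 is below (larger y than) 696, the composition reads bottom-heavy.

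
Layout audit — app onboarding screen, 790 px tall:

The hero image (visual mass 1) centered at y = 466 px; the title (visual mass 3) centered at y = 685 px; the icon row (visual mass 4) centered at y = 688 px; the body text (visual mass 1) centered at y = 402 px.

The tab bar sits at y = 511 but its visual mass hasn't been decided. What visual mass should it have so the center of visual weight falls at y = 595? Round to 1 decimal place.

w ≈ 3.8

Fixed elements: Σw = 1 + 3 + 4 + 1 = 9, Σw·y = 1·466 + 3·685 + 4·688 + 1·402 = 5675.
For the centroid to hit 595: (5675 + w·511) / (9 + w) = 595.
So w = (595·9 − 5675)/(511 − 595) = -320/-84 ≈ 3.81.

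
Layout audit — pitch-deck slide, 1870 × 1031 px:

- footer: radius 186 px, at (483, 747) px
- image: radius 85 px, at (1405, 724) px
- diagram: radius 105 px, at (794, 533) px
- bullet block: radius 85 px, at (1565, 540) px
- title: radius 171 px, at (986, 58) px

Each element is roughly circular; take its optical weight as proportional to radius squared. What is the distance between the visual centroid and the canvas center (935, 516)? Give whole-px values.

r² weights: footer 186² = 34596, image 85² = 7225, diagram 105² = 11025, bullet block 85² = 7225, title 171² = 29241. Total = 89312.
x: (34596·483 + 7225·1405 + 11025·794 + 7225·1565 + 29241·986) / 89312 = 75753594 / 89312 ≈ 848.19
y: (34596·747 + 7225·724 + 11025·533 + 7225·540 + 29241·58) / 89312 = 42547915 / 89312 ≈ 476.40
Relative to (935, 516): Δ = (-86.81, -39.60); |Δ| = √(-86.81² + -39.60²) ≈ 95.42.

≈ 95 px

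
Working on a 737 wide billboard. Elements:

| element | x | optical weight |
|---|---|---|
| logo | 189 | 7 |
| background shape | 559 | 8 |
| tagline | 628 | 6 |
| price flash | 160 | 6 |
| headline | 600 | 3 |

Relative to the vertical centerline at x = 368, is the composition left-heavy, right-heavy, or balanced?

Total weight = 7 + 8 + 6 + 6 + 3 = 30.
x-moment: 7·189 + 8·559 + 6·628 + 6·160 + 3·600 = 12323; centroid 12323/30 ≈ 410.77.
410.8 vs midline 368 → right-heavy.

right-heavy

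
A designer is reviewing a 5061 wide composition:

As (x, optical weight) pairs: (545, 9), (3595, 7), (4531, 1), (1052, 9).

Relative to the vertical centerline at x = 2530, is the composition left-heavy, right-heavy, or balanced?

Total weight = 9 + 7 + 1 + 9 = 26.
Σw·x = 9·545 + 7·3595 + 1·4531 + 9·1052 = 44069, so x̄ = 44069/26 ≈ 1694.96.
Since 1695.0 is left of 2530, the composition reads left-heavy.

left-heavy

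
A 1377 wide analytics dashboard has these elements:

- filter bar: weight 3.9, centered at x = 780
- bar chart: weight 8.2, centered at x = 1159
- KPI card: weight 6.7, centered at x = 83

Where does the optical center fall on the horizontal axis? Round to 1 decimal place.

Σw = 3.9 + 8.2 + 6.7 = 18.8.
Σw·x = 3.9·780 + 8.2·1159 + 6.7·83 = 13101.9, so x̄ = 13101.9/18.8 ≈ 696.91.

x ≈ 696.9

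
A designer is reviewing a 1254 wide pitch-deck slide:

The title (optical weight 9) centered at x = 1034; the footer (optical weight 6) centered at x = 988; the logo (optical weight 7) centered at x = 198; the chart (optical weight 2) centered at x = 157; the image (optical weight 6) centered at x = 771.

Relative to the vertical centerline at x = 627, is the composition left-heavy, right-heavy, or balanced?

Weights sum to 9 + 6 + 7 + 2 + 6 = 30.
Σw·x = 9·1034 + 6·988 + 7·198 + 2·157 + 6·771 = 21560, so x̄ = 21560/30 ≈ 718.67.
Since 718.7 is right of 627, the composition reads right-heavy.

right-heavy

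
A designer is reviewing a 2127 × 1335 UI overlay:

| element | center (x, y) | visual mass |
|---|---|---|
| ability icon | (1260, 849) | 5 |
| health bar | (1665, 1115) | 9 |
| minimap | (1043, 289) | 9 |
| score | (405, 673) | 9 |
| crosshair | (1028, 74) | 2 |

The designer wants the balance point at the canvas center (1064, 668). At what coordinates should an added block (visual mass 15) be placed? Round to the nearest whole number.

(1051, 643)

With the added block, Σw becomes 5 + 9 + 9 + 9 + 2 + 15 = 49.
Along x: (36373 + 15·x) / 49 = 1064 (existing moment 5·1260 + 9·1665 + 9·1043 + 9·405 + 2·1028 = 36373) ⇒ x = (52136 − 36373) / 15 ≈ 1050.87.
Along y: (23086 + 15·y) / 49 = 668 (existing moment 5·849 + 9·1115 + 9·289 + 9·673 + 2·74 = 23086) ⇒ y = (32732 − 23086) / 15 ≈ 643.07.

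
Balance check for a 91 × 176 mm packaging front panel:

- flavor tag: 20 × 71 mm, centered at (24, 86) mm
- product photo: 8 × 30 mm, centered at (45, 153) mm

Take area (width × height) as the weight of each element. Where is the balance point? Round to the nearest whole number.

Areas → weights: flavor tag 20·71 = 1420, product photo 8·30 = 240; Σw = 1660.
x-moment: 1420·24 + 240·45 = 44880; centroid 44880/1660 ≈ 27.04.
y-moment: 1420·86 + 240·153 = 158840; centroid 158840/1660 ≈ 95.69.

(27, 96)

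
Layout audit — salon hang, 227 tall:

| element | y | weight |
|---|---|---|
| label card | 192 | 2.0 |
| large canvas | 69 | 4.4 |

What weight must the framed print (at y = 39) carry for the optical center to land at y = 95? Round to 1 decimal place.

w ≈ 1.4

Fixed elements: Σw = 2.0 + 4.4 = 6.4, Σw·y = 2.0·192 + 4.4·69 = 687.6.
For the centroid to hit 95: (687.6 + w·39) / (6.4 + w) = 95.
Solving: w = (95·6.4 − 687.6) / (39 − 95) = -79.6 / -56 ≈ 1.42.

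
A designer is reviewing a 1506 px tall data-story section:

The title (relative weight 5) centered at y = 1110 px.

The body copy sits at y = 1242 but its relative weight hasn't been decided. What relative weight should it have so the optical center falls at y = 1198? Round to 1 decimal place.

The single fixed element contributes weight 5, moment 5·1110 = 5550.
For the centroid to hit 1198: (5550 + w·1242) / (5 + w) = 1198.
So w = (1198·5 − 5550)/(1242 − 1198) = 440/44 ≈ 10.00.

w ≈ 10.0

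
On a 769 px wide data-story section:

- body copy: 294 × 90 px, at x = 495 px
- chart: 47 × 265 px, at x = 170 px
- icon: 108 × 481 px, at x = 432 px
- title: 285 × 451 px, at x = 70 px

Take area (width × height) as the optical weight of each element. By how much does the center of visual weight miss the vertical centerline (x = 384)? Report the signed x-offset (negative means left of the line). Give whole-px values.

Areas → weights: body copy 294·90 = 26460, chart 47·265 = 12455, icon 108·481 = 51948, title 285·451 = 128535; Σw = 219398.
Σw·x = 26460·495 + 12455·170 + 51948·432 + 128535·70 = 46654036, so x̄ = 46654036/219398 ≈ 212.65.
Offset from x = 384: 212.65 − 384 ≈ -171.35.

≈ -171 px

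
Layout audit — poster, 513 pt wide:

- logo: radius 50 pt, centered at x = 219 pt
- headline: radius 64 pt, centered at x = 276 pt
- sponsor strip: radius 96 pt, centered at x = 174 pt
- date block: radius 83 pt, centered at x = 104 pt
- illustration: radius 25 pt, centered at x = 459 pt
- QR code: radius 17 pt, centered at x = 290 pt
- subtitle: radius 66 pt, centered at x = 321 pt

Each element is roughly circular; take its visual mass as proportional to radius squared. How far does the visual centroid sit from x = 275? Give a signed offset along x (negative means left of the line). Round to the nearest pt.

≈ -69 pt

Weights ∝ r²: logo 50² = 2500, headline 64² = 4096, sponsor strip 96² = 9216, date block 83² = 6889, illustration 25² = 625, QR code 17² = 289, subtitle 66² = 4356; Σw = 27971.
Σw·x = 5766997; x̄ = 5766997/27971 ≈ 206.18.
Against x = 275, that's 206.18 − 275 = -68.82.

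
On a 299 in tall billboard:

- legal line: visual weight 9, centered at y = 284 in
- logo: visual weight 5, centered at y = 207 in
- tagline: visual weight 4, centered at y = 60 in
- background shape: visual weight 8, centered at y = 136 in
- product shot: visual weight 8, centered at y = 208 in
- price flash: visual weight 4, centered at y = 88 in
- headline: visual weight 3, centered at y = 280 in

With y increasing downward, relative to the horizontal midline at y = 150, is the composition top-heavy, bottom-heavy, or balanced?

bottom-heavy

Σw = 9 + 5 + 4 + 8 + 8 + 4 + 3 = 41.
y: moment 7775 / weight 41 ≈ 189.63
Since 189.6 is below (larger y than) 150, the composition reads bottom-heavy.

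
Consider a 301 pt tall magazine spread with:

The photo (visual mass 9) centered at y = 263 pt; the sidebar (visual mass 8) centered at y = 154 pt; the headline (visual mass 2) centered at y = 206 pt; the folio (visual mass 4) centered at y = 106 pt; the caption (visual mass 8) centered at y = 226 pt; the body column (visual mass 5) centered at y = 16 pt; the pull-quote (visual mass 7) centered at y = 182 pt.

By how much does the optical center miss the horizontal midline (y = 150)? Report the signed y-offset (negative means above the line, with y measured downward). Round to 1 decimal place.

Weights sum to 9 + 8 + 2 + 4 + 8 + 5 + 7 = 43.
Σw·y = 9·263 + 8·154 + 2·206 + 4·106 + 8·226 + 5·16 + 7·182 = 7597, so ȳ = 7597/43 ≈ 176.67.
Difference: 176.67 − 150 ≈ 26.67.

≈ 26.7 pt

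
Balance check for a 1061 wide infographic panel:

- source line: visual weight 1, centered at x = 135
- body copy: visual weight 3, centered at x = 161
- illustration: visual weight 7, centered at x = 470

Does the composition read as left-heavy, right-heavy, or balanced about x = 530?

Σw = 1 + 3 + 7 = 11.
Σw·x = 1·135 + 3·161 + 7·470 = 3908, so x̄ = 3908/11 ≈ 355.27.
355.3 lies left of the midline 530, so the layout is left-heavy.

left-heavy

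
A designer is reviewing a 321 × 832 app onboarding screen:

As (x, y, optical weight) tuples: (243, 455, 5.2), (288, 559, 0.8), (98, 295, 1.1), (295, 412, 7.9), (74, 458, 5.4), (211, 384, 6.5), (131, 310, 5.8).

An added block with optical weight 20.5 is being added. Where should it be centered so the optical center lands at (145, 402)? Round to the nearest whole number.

New total weight: (5.2 + 0.8 + 1.1 + 7.9 + 5.4 + 6.5 + 5.8) + 20.5 = 53.2.
x: target moment 53.2×145 = 7714.0; current 5.2·243 + 0.8·288 + 1.1·98 + 7.9·295 + 5.4·74 + 6.5·211 + 5.8·131 = 6463.2; the added block supplies 1250.8, so x = 1250.8/20.5 ≈ 61.01.
y: target moment 53.2×402 = 21386.4; current 5.2·455 + 0.8·559 + 1.1·295 + 7.9·412 + 5.4·458 + 6.5·384 + 5.8·310 = 13159.7; the added block supplies 8226.7, so y = 8226.7/20.5 ≈ 401.30.

(61, 401)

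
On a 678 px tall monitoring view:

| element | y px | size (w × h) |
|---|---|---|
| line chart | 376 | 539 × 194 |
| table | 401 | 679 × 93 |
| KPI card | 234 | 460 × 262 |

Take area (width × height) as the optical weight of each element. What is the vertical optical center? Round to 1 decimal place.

y ≈ 322.1

Areas: line chart 539·194 = 104566, table 679·93 = 63147, KPI card 460·262 = 120520. Total weight = 288233.
y-moment: 104566·376 + 63147·401 + 120520·234 = 92840443; centroid 92840443/288233 ≈ 322.10.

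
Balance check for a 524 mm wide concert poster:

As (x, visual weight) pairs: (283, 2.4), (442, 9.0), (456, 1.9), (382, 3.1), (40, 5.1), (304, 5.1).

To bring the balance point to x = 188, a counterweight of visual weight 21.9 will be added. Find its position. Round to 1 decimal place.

After adding the counterweight, total weight = 2.4 + 9.0 + 1.9 + 3.1 + 5.1 + 5.1 + 21.9 = 48.5.
x: need Σw·x = 48.5·188 = 9118.0. Existing = 2.4·283 + 9.0·442 + 1.9·456 + 3.1·382 + 5.1·40 + 5.1·304 = 8462.2. Remainder 655.8 / 21.9 ≈ 29.95.

x ≈ 29.9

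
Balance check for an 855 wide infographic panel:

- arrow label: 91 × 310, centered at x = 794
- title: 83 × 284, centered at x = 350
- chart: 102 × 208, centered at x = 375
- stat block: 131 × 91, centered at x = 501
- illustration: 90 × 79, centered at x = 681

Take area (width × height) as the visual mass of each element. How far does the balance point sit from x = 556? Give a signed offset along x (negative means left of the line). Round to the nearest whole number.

Areas: arrow label 91·310 = 28210, title 83·284 = 23572, chart 102·208 = 21216, stat block 131·91 = 11921, illustration 90·79 = 7110. Total weight = 92029.
x-moment: 28210·794 + 23572·350 + 21216·375 + 11921·501 + 7110·681 = 49419271; centroid 49419271/92029 ≈ 537.00.
Offset from x = 556: 537.00 − 556 ≈ -19.00.

≈ -19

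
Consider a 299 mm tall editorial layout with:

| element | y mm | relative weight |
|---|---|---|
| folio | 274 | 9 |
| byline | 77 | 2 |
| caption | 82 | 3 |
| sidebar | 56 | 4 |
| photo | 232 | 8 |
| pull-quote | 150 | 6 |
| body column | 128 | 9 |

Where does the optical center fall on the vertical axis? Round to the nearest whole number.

y ≈ 171

Total weight = 9 + 2 + 3 + 4 + 8 + 6 + 9 = 41.
y: (9·274 + 2·77 + 3·82 + 4·56 + 8·232 + 6·150 + 9·128) / 41 = 6998 / 41 ≈ 170.68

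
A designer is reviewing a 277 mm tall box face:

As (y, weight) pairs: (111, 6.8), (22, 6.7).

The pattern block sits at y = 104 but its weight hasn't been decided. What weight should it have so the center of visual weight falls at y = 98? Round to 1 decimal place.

Existing Σw = 13.5 (6.8 + 6.7); existing moment 6.8·111 + 6.7·22 = 902.2.
Set Σw·y/Σw = 98: (902.2 + 104w) = 98·(13.5 + w).
Solving: w = (98·13.5 − 902.2) / (104 − 98) = 420.8 / 6 ≈ 70.13.

w ≈ 70.1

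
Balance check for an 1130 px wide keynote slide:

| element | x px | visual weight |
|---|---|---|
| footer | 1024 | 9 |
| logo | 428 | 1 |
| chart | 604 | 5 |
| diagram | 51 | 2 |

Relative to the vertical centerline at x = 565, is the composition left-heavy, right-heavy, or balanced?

right-heavy

Σw = 9 + 1 + 5 + 2 = 17.
x-moment: 9·1024 + 1·428 + 5·604 + 2·51 = 12766; centroid 12766/17 ≈ 750.94.
750.9 vs midline 565 → right-heavy.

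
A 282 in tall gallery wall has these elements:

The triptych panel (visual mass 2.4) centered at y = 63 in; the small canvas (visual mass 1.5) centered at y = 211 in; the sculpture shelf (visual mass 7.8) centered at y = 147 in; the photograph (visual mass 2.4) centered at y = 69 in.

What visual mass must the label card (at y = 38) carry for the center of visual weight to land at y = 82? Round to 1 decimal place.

w ≈ 14.2

Known weights sum to 2.4 + 1.5 + 7.8 + 2.4 = 14.1; their moment is 2.4·63 + 1.5·211 + 7.8·147 + 2.4·69 = 1779.9.
For the centroid to hit 82: (1779.9 + w·38) / (14.1 + w) = 82.
Solving: w = (82·14.1 − 1779.9) / (38 − 82) = -623.7 / -44 ≈ 14.17.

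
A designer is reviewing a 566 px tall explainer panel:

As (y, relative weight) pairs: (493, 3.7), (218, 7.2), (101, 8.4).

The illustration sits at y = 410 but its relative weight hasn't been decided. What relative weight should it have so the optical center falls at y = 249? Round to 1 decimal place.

w ≈ 3.5

Fixed elements: Σw = 3.7 + 7.2 + 8.4 = 19.3, Σw·y = 3.7·493 + 7.2·218 + 8.4·101 = 4242.1.
For the centroid to hit 249: (4242.1 + w·410) / (19.3 + w) = 249.
Rearranging, w·(410 − 249) = 249·19.3 − 4242.1 = 563.6, so w ≈ 563.6/161 = 3.50.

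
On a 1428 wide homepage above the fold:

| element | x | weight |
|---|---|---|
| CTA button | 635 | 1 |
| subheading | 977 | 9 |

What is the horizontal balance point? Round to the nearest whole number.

Σw = 1 + 9 = 10.
x: (1·635 + 9·977) / 10 = 9428 / 10 ≈ 942.80

x ≈ 943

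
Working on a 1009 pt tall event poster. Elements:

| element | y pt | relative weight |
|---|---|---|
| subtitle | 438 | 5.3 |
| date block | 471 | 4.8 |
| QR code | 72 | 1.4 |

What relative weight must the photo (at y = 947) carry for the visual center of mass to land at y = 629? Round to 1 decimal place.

Existing Σw = 11.5 (5.3 + 4.8 + 1.4); existing moment 5.3·438 + 4.8·471 + 1.4·72 = 4683.0.
Set Σw·y/Σw = 629: (4683.0 + 947w) = 629·(11.5 + w).
Solving: w = (629·11.5 − 4683.0) / (947 − 629) = 2550.5 / 318 ≈ 8.02.

w ≈ 8.0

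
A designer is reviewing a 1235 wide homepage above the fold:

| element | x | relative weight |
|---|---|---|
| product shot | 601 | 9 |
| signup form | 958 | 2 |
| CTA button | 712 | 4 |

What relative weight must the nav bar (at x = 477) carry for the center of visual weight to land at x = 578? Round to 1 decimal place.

Known weights sum to 9 + 2 + 4 = 15; their moment is 9·601 + 2·958 + 4·712 = 10173.
For the centroid to hit 578: (10173 + w·477) / (15 + w) = 578.
So w = (578·15 − 10173)/(477 − 578) = -1503/-101 ≈ 14.88.

w ≈ 14.9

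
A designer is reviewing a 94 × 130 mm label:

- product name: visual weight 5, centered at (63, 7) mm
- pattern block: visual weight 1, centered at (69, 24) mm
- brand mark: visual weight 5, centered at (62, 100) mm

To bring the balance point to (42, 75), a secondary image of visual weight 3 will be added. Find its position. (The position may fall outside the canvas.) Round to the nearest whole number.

New total weight: (5 + 1 + 5) + 3 = 14.
Along x: (694 + 3·x) / 14 = 42 (existing moment 5·63 + 1·69 + 5·62 = 694) ⇒ x = (588 − 694) / 3 ≈ -35.33.
Along y: (559 + 3·y) / 14 = 75 (existing moment 5·7 + 1·24 + 5·100 = 559) ⇒ y = (1050 − 559) / 3 ≈ 163.67.

(-35, 164)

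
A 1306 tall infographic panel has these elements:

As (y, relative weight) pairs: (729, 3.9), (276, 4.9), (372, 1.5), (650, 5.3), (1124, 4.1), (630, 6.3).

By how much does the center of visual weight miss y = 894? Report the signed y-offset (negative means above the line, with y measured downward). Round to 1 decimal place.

Σw = 3.9 + 4.9 + 1.5 + 5.3 + 4.1 + 6.3 = 26.0.
Σw·y = 16775.9; ȳ = 16775.9/26.0 ≈ 645.23.
Offset from y = 894: 645.23 − 894 ≈ -248.77.

≈ -248.8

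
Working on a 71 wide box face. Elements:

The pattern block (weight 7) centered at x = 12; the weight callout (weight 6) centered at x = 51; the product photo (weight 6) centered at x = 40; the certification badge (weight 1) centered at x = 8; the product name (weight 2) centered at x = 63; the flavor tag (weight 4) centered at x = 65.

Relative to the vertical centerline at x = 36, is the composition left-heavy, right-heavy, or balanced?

right-heavy

Total weight = 7 + 6 + 6 + 1 + 2 + 4 = 26.
x-moment: 7·12 + 6·51 + 6·40 + 1·8 + 2·63 + 4·65 = 1024; centroid 1024/26 ≈ 39.38.
39.4 lies right of the midline 36, so the layout is right-heavy.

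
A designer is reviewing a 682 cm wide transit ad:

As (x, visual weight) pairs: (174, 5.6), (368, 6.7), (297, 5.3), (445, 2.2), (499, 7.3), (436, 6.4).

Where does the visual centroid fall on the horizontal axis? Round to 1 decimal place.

x ≈ 370.9

Total weight = 5.6 + 6.7 + 5.3 + 2.2 + 7.3 + 6.4 = 33.5.
x-moment: 5.6·174 + 6.7·368 + 5.3·297 + 2.2·445 + 7.3·499 + 6.4·436 = 12426.2; centroid 12426.2/33.5 ≈ 370.93.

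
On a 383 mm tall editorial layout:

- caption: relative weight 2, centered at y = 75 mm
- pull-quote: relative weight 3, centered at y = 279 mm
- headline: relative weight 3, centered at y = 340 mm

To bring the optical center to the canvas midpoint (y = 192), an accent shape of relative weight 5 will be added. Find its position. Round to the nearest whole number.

y ≈ 98

After adding the accent shape, total weight = 2 + 3 + 3 + 5 = 13.
Along y: (2007 + 5·y) / 13 = 192 (existing moment 2·75 + 3·279 + 3·340 = 2007) ⇒ y = (2496 − 2007) / 5 ≈ 97.80.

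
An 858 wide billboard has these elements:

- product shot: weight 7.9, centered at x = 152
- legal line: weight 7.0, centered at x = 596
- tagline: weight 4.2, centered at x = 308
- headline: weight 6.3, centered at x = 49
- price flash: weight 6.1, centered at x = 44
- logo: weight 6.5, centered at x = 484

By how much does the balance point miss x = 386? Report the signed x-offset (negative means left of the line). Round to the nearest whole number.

Σw = 7.9 + 7.0 + 4.2 + 6.3 + 6.1 + 6.5 = 38.0.
x: moment 10389.5 / weight 38.0 ≈ 273.41
Against x = 386, that's 273.41 − 386 = -112.59.

≈ -113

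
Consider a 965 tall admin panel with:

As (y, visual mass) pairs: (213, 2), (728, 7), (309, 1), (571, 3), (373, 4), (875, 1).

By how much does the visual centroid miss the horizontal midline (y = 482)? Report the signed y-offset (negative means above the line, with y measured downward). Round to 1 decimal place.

Total weight = 2 + 7 + 1 + 3 + 4 + 1 = 18.
y: (2·213 + 7·728 + 1·309 + 3·571 + 4·373 + 1·875) / 18 = 9911 / 18 ≈ 550.61
Against y = 482, that's 550.61 − 482 = 68.61.

≈ 68.6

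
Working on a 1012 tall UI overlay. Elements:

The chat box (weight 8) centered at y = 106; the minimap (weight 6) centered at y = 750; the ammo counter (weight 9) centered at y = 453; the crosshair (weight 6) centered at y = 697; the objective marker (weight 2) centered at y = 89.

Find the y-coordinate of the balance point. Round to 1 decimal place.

Total weight = 8 + 6 + 9 + 6 + 2 = 31.
y-moment: 8·106 + 6·750 + 9·453 + 6·697 + 2·89 = 13785; centroid 13785/31 ≈ 444.68.

y ≈ 444.7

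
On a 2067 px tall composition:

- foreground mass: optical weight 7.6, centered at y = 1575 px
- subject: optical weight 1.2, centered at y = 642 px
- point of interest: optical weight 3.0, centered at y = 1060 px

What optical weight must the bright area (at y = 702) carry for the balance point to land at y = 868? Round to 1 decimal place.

w ≈ 34.2

Known weights sum to 7.6 + 1.2 + 3.0 = 11.8; their moment is 7.6·1575 + 1.2·642 + 3.0·1060 = 15920.4.
Set Σw·y/Σw = 868: (15920.4 + 702w) = 868·(11.8 + w).
Solving: w = (868·11.8 − 15920.4) / (702 − 868) = -5678.0 / -166 ≈ 34.20.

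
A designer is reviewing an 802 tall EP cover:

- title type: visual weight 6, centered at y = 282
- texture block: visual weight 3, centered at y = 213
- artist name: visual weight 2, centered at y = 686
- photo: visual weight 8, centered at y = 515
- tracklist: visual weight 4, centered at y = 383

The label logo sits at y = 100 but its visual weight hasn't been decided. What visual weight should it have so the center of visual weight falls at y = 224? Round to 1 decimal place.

Fixed elements: Σw = 6 + 3 + 2 + 8 + 4 = 23, Σw·y = 6·282 + 3·213 + 2·686 + 8·515 + 4·383 = 9355.
Balance at y = 224 requires (9355 + w·100) / (23 + w) = 224.
So w = (224·23 − 9355)/(100 − 224) = -4203/-124 ≈ 33.90.

w ≈ 33.9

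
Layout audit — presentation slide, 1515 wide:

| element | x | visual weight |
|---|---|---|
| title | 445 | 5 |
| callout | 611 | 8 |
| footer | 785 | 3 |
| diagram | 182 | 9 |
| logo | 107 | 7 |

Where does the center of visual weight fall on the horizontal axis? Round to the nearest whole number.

x ≈ 370

Weights sum to 5 + 8 + 3 + 9 + 7 = 32.
x-moment: 5·445 + 8·611 + 3·785 + 9·182 + 7·107 = 11855; centroid 11855/32 ≈ 370.47.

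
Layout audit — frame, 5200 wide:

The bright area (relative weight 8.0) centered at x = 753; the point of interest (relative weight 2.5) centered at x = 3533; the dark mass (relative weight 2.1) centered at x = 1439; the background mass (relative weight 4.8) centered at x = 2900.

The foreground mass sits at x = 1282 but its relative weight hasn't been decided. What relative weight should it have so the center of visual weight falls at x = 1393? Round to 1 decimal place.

w ≈ 68.1

Fixed elements: Σw = 8.0 + 2.5 + 2.1 + 4.8 = 17.4, Σw·x = 8.0·753 + 2.5·3533 + 2.1·1439 + 4.8·2900 = 31798.4.
Balance at x = 1393 requires (31798.4 + w·1282) / (17.4 + w) = 1393.
Rearranging, w·(1282 − 1393) = 1393·17.4 − 31798.4 = -7560.2, so w ≈ -7560.2/-111 = 68.11.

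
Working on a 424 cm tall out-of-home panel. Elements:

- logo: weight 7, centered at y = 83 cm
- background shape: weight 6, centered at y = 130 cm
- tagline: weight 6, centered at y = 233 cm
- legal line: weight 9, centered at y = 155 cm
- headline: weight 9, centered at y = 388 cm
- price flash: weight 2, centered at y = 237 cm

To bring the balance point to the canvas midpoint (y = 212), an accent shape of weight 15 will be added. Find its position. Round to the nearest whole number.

y ≈ 222

New total weight: (7 + 6 + 6 + 9 + 9 + 2) + 15 = 54.
Along y: (8120 + 15·y) / 54 = 212 (existing moment 7·83 + 6·130 + 6·233 + 9·155 + 9·388 + 2·237 = 8120) ⇒ y = (11448 − 8120) / 15 ≈ 221.87.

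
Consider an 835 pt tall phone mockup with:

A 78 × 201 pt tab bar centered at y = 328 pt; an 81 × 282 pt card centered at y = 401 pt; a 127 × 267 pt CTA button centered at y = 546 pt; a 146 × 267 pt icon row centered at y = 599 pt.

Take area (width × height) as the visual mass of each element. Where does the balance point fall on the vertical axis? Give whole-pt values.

Areas → weights: tab bar 78·201 = 15678, card 81·282 = 22842, CTA button 127·267 = 33909, icon row 146·267 = 38982; Σw = 111411.
y: (15678·328 + 22842·401 + 33909·546 + 38982·599) / 111411 = 56166558 / 111411 ≈ 504.14

y ≈ 504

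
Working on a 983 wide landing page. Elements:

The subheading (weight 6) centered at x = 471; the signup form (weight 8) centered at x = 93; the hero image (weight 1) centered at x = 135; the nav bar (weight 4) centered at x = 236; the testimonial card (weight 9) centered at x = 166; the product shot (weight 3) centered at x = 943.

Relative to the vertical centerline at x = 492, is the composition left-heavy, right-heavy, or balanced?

left-heavy

Σw = 6 + 8 + 1 + 4 + 9 + 3 = 31.
x: (6·471 + 8·93 + 1·135 + 4·236 + 9·166 + 3·943) / 31 = 8972 / 31 ≈ 289.42
289.4 lies left of the midline 492, so the layout is left-heavy.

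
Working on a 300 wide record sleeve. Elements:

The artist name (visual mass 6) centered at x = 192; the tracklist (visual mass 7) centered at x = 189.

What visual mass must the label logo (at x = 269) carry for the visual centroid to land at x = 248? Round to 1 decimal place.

w ≈ 35.7

Fixed elements: Σw = 6 + 7 = 13, Σw·x = 6·192 + 7·189 = 2475.
Balance at x = 248 requires (2475 + w·269) / (13 + w) = 248.
Solving: w = (248·13 − 2475) / (269 − 248) = 749 / 21 ≈ 35.67.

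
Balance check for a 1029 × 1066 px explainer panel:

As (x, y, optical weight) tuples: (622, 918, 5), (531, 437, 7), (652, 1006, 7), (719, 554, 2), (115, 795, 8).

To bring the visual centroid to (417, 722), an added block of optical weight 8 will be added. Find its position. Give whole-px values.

(210, 569)

After adding the added block, total weight = 5 + 7 + 7 + 2 + 8 + 8 = 37.
x: need Σw·x = 37·417 = 15429. Existing = 5·622 + 7·531 + 7·652 + 2·719 + 8·115 = 13749. Remainder 1680 / 8 ≈ 210.00.
y: need Σw·y = 37·722 = 26714. Existing = 5·918 + 7·437 + 7·1006 + 2·554 + 8·795 = 22159. Remainder 4555 / 8 ≈ 569.38.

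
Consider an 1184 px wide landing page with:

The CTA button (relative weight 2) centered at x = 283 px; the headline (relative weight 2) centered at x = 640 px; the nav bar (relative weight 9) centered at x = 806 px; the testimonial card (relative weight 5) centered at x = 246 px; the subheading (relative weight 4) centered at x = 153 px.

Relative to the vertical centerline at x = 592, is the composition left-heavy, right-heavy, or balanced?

Σw = 2 + 2 + 9 + 5 + 4 = 22.
x-moment: 2·283 + 2·640 + 9·806 + 5·246 + 4·153 = 10942; centroid 10942/22 ≈ 497.36.
497.4 vs midline 592 → left-heavy.

left-heavy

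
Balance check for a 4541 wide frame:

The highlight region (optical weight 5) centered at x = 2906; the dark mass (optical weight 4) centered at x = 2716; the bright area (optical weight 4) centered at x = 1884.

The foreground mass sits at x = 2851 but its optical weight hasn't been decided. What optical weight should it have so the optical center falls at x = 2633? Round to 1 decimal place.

w ≈ 6.0

Fixed elements: Σw = 5 + 4 + 4 = 13, Σw·x = 5·2906 + 4·2716 + 4·1884 = 32930.
For the centroid to hit 2633: (32930 + w·2851) / (13 + w) = 2633.
Rearranging, w·(2851 − 2633) = 2633·13 − 32930 = 1299, so w ≈ 1299/218 = 5.96.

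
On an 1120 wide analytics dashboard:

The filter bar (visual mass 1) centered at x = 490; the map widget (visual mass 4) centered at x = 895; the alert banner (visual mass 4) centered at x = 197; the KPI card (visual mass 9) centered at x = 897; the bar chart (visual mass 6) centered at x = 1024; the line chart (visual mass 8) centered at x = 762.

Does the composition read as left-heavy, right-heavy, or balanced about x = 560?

right-heavy

Weights sum to 1 + 4 + 4 + 9 + 6 + 8 = 32.
x: (1·490 + 4·895 + 4·197 + 9·897 + 6·1024 + 8·762) / 32 = 25171 / 32 ≈ 786.59
786.6 lies right of the midline 560, so the layout is right-heavy.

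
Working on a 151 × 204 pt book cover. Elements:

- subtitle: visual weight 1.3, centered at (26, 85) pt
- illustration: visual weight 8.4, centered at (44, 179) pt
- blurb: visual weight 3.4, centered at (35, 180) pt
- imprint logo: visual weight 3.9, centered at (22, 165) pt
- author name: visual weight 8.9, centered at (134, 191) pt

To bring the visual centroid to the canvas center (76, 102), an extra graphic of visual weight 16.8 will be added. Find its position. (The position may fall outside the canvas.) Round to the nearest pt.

(86, -13)

After adding the extra graphic, total weight = 1.3 + 8.4 + 3.4 + 3.9 + 8.9 + 16.8 = 42.7.
x: need Σw·x = 42.7·76 = 3245.2. Existing = 1.3·26 + 8.4·44 + 3.4·35 + 3.9·22 + 8.9·134 = 1800.8. Remainder 1444.4 / 16.8 ≈ 85.98.
y: need Σw·y = 42.7·102 = 4355.4. Existing = 1.3·85 + 8.4·179 + 3.4·180 + 3.9·165 + 8.9·191 = 4569.5. Remainder -214.1 / 16.8 ≈ -12.74.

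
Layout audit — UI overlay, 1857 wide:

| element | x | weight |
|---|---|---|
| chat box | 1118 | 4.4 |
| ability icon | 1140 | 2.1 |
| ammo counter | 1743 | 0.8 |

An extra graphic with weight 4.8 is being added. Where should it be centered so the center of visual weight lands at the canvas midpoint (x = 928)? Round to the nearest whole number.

x ≈ 525

With the extra graphic, Σw becomes 4.4 + 2.1 + 0.8 + 4.8 = 12.1.
x: target moment 12.1×928 = 11228.8; current 4.4·1118 + 2.1·1140 + 0.8·1743 = 8707.6; the extra graphic supplies 2521.2, so x = 2521.2/4.8 ≈ 525.25.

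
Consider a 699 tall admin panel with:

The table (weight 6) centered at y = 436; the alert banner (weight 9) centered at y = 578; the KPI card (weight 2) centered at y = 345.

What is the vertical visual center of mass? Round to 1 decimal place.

y ≈ 500.5

Total weight = 6 + 9 + 2 = 17.
y: (6·436 + 9·578 + 2·345) / 17 = 8508 / 17 ≈ 500.47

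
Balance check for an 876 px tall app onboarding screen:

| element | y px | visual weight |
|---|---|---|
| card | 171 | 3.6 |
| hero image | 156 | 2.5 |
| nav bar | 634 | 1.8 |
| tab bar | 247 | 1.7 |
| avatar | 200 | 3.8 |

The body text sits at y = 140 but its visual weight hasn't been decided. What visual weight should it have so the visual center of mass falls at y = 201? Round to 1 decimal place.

Existing Σw = 13.4 (3.6 + 2.5 + 1.8 + 1.7 + 3.8); existing moment 3.6·171 + 2.5·156 + 1.8·634 + 1.7·247 + 3.8·200 = 3326.7.
Set Σw·y/Σw = 201: (3326.7 + 140w) = 201·(13.4 + w).
So w = (201·13.4 − 3326.7)/(140 − 201) = -633.3/-61 ≈ 10.38.

w ≈ 10.4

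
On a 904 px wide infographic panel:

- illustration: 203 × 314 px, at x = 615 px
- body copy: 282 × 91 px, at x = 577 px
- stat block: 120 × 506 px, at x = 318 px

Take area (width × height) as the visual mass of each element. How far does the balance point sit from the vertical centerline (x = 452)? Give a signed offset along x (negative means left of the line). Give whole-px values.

Areas: illustration 203·314 = 63742, body copy 282·91 = 25662, stat block 120·506 = 60720. Total weight = 150124.
x: (63742·615 + 25662·577 + 60720·318) / 150124 = 73317264 / 150124 ≈ 488.38
Difference: 488.38 − 452 ≈ 36.38.

≈ 36 px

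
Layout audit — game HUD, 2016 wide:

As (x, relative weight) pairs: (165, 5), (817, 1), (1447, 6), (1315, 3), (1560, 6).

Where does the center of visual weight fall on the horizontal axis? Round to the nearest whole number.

x ≈ 1125

Weights sum to 5 + 1 + 6 + 3 + 6 = 21.
x-moment: 5·165 + 1·817 + 6·1447 + 3·1315 + 6·1560 = 23629; centroid 23629/21 ≈ 1125.19.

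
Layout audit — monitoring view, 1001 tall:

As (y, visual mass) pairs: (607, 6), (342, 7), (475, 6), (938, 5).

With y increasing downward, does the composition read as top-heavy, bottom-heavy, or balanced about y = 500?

bottom-heavy

Total weight = 6 + 7 + 6 + 5 = 24.
Σw·y = 6·607 + 7·342 + 6·475 + 5·938 = 13576, so ȳ = 13576/24 ≈ 565.67.
565.7 vs midline 500 → bottom-heavy.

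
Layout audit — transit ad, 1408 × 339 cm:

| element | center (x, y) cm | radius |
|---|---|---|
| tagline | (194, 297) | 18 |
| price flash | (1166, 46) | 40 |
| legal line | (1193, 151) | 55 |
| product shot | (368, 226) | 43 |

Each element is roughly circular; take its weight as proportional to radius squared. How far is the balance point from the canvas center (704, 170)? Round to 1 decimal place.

≈ 211.3 cm

Weights ∝ r²: tagline 18² = 324, price flash 40² = 1600, legal line 55² = 3025, product shot 43² = 1849; Σw = 6798.
Σw·x = 324·194 + 1600·1166 + 3025·1193 + 1849·368 = 6217713, so x̄ = 6217713/6798 ≈ 914.64.
Σw·y = 324·297 + 1600·46 + 3025·151 + 1849·226 = 1044477, so ȳ = 1044477/6798 ≈ 153.64.
Relative to (704, 170): Δ = (210.64, -16.36); |Δ| = √(210.64² + -16.36²) ≈ 211.27.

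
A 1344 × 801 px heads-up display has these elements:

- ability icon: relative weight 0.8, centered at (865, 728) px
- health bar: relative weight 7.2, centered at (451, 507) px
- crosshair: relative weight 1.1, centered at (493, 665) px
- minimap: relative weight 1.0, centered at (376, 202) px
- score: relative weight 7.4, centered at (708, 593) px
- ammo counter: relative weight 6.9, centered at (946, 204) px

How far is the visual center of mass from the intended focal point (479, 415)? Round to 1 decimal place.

Total weight = 0.8 + 7.2 + 1.1 + 1.0 + 7.4 + 6.9 = 24.4.
Σw·x = 16624.1; x̄ = 16624.1/24.4 ≈ 681.32.
y: moment 10962.1 / weight 24.4 ≈ 449.27
Relative to (479, 415): Δ = (202.32, 34.27); |Δ| = √(202.32² + 34.27²) ≈ 205.20.

≈ 205.2 px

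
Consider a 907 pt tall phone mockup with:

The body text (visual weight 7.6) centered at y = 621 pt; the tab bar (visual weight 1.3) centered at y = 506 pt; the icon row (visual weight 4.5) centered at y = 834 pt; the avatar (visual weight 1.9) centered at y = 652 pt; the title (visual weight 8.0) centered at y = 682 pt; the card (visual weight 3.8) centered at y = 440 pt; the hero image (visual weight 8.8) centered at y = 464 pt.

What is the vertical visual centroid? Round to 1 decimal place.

Weights sum to 7.6 + 1.3 + 4.5 + 1.9 + 8.0 + 3.8 + 8.8 = 35.9.
Σw·y = 21580.4; ȳ = 21580.4/35.9 ≈ 601.13.

y ≈ 601.1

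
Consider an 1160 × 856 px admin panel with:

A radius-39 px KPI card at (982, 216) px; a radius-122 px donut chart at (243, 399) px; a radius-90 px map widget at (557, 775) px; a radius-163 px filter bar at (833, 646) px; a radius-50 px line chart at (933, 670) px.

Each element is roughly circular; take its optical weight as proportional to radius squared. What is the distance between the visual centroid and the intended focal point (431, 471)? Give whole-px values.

≈ 235 px

r² weights: KPI card 39² = 1521, donut chart 122² = 14884, map widget 90² = 8100, filter bar 163² = 26569, line chart 50² = 2500. Total = 53574.
x: (1521·982 + 14884·243 + 8100·557 + 26569·833 + 2500·933) / 53574 = 34086611 / 53574 ≈ 636.25
y: (1521·216 + 14884·399 + 8100·775 + 26569·646 + 2500·670) / 53574 = 31383326 / 53574 ≈ 585.79
From (431, 471): dx = 205.25, dy = 114.79, so the distance is √(dx²+dy²) ≈ 235.17.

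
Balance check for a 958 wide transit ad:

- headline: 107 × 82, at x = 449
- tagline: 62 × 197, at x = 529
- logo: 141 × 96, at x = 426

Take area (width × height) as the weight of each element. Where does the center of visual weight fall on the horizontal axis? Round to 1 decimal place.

Areas → weights: headline 107·82 = 8774, tagline 62·197 = 12214, logo 141·96 = 13536; Σw = 34524.
x: (8774·449 + 12214·529 + 13536·426) / 34524 = 16167068 / 34524 ≈ 468.28

x ≈ 468.3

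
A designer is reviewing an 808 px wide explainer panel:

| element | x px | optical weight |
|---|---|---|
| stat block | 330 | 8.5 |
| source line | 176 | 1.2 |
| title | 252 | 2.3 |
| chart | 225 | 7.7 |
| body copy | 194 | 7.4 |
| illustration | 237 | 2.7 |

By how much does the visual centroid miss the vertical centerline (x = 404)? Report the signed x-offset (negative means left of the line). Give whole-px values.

Total weight = 8.5 + 1.2 + 2.3 + 7.7 + 7.4 + 2.7 = 29.8.
x-moment: 8.5·330 + 1.2·176 + 2.3·252 + 7.7·225 + 7.4·194 + 2.7·237 = 7403.8; centroid 7403.8/29.8 ≈ 248.45.
Difference: 248.45 − 404 ≈ -155.55.

≈ -156 px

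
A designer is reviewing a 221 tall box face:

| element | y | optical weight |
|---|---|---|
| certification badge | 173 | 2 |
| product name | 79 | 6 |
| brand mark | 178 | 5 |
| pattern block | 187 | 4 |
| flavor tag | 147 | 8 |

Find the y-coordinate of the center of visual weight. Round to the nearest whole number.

y ≈ 145

Σw = 2 + 6 + 5 + 4 + 8 = 25.
Σw·y = 2·173 + 6·79 + 5·178 + 4·187 + 8·147 = 3634, so ȳ = 3634/25 ≈ 145.36.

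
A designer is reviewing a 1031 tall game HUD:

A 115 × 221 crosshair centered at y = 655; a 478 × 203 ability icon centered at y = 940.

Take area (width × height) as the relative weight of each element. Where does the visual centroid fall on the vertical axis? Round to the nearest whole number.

y ≈ 881

Taking area as weight: crosshair 115·221 = 25415, ability icon 478·203 = 97034. Sum 122449.
y: (25415·655 + 97034·940) / 122449 = 107858785 / 122449 ≈ 880.85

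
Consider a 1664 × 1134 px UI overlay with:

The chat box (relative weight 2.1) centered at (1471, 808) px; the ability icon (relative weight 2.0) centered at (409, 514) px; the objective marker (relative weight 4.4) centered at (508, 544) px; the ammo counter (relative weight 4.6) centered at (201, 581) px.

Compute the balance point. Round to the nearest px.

Weights sum to 2.1 + 2.0 + 4.4 + 4.6 = 13.1.
Σw·x = 2.1·1471 + 2.0·409 + 4.4·508 + 4.6·201 = 7066.9, so x̄ = 7066.9/13.1 ≈ 539.46.
Σw·y = 2.1·808 + 2.0·514 + 4.4·544 + 4.6·581 = 7791.0, so ȳ = 7791.0/13.1 ≈ 594.73.

(539, 595)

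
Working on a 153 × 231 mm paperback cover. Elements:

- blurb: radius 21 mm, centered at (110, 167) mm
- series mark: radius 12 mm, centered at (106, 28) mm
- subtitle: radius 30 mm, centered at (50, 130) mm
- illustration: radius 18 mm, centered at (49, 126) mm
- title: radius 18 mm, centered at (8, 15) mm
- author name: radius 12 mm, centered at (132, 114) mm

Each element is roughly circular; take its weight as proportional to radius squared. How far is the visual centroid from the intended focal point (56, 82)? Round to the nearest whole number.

≈ 32 mm

r² weights: blurb 21² = 441, series mark 12² = 144, subtitle 30² = 900, illustration 18² = 324, title 18² = 324, author name 12² = 144. Total = 2277.
Σw·x = 441·110 + 144·106 + 900·50 + 324·49 + 324·8 + 144·132 = 146250, so x̄ = 146250/2277 ≈ 64.23.
Σw·y = 441·167 + 144·28 + 900·130 + 324·126 + 324·15 + 144·114 = 256779, so ȳ = 256779/2277 ≈ 112.77.
From (56, 82): dx = 8.23, dy = 30.77, so the distance is √(dx²+dy²) ≈ 31.85.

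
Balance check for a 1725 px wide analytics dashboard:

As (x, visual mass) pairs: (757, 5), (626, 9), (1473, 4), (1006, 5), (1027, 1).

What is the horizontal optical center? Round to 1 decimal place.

Total weight = 5 + 9 + 4 + 5 + 1 = 24.
Σw·x = 5·757 + 9·626 + 4·1473 + 5·1006 + 1·1027 = 21368, so x̄ = 21368/24 ≈ 890.33.

x ≈ 890.3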